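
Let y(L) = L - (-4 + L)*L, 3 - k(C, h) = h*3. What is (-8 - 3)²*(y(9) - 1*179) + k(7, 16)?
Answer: -26060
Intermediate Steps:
k(C, h) = 3 - 3*h (k(C, h) = 3 - h*3 = 3 - 3*h)
y(L) = L - L*(-4 + L)
(-8 - 3)²*(y(9) - 1*179) + k(7, 16) = (-8 - 3)²*(9*(5 - 1*9) - 1*179) + (3 - 3*16) = (-11)²*(9*(5 - 9) - 179) + (3 - 48) = 121*(9*(-4) - 179) - 45 = 121*(-36 - 179) - 45 = 121*(-215) - 45 = -26015 - 45 = -26060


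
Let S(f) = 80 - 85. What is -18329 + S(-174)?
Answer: -18334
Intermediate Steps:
S(f) = -5
-18329 + S(-174) = -18329 - 5 = -18334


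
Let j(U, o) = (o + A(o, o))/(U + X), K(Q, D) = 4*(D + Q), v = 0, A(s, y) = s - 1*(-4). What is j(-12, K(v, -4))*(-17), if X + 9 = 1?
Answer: -119/5 ≈ -23.800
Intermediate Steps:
A(s, y) = 4 + s (A(s, y) = s + 4 = 4 + s)
X = -8 (X = -9 + 1 = -8)
K(Q, D) = 4*D + 4*Q
j(U, o) = (4 + 2*o)/(-8 + U) (j(U, o) = (o + (4 + o))/(U - 8) = (4 + 2*o)/(-8 + U))
j(-12, K(v, -4))*(-17) = (2*(2 + (4*(-4) + 4*0))/(-8 - 12))*(-17) = (2*(2 + (-16 + 0))/(-20))*(-17) = (2*(-1/20)*(2 - 16))*(-17) = (2*(-1/20)*(-14))*(-17) = (7/5)*(-17) = -119/5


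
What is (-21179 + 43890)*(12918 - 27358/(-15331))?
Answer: 4498440808576/15331 ≈ 2.9342e+8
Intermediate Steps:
(-21179 + 43890)*(12918 - 27358/(-15331)) = 22711*(12918 - 27358*(-1/15331)) = 22711*(12918 + 27358/15331) = 22711*(198073216/15331) = 4498440808576/15331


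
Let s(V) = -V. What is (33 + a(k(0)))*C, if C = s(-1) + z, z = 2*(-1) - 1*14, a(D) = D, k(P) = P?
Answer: -495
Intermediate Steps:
z = -16 (z = -2 - 14 = -16)
C = -15 (C = -1*(-1) - 16 = 1 - 16 = -15)
(33 + a(k(0)))*C = (33 + 0)*(-15) = 33*(-15) = -495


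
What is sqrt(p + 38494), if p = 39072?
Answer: sqrt(77566) ≈ 278.51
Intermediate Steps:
sqrt(p + 38494) = sqrt(39072 + 38494) = sqrt(77566)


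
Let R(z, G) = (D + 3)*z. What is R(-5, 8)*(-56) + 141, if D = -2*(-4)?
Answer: 3221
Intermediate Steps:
D = 8
R(z, G) = 11*z (R(z, G) = (8 + 3)*z = 11*z)
R(-5, 8)*(-56) + 141 = (11*(-5))*(-56) + 141 = -55*(-56) + 141 = 3080 + 141 = 3221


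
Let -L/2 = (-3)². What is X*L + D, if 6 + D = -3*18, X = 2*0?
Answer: -60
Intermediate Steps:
L = -18 (L = -2*(-3)² = -2*9 = -18)
X = 0
D = -60 (D = -6 - 3*18 = -6 - 54 = -60)
X*L + D = 0*(-18) - 60 = 0 - 60 = -60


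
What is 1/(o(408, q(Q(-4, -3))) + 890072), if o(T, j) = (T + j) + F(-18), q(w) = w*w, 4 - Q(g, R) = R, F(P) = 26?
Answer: 1/890555 ≈ 1.1229e-6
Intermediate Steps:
Q(g, R) = 4 - R
q(w) = w²
o(T, j) = 26 + T + j (o(T, j) = (T + j) + 26 = 26 + T + j)
1/(o(408, q(Q(-4, -3))) + 890072) = 1/((26 + 408 + (4 - 1*(-3))²) + 890072) = 1/((26 + 408 + (4 + 3)²) + 890072) = 1/((26 + 408 + 7²) + 890072) = 1/((26 + 408 + 49) + 890072) = 1/(483 + 890072) = 1/890555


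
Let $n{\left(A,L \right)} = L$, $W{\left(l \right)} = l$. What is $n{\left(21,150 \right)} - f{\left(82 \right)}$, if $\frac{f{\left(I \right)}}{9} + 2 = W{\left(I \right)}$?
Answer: $-570$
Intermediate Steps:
$f{\left(I \right)} = -18 + 9 I$
$n{\left(21,150 \right)} - f{\left(82 \right)} = 150 - \left(-18 + 9 \cdot 82\right) = 150 - \left(-18 + 738\right) = 150 - 720 = -570$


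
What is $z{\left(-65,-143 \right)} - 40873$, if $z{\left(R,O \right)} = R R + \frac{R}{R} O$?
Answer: $-36791$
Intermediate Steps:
$z{\left(R,O \right)} = O + R^{2}$ ($z{\left(R,O \right)} = R^{2} + 1 O = R^{2} + O = O + R^{2}$)
$z{\left(-65,-143 \right)} - 40873 = \left(-143 + \left(-65\right)^{2}\right) - 40873 = \left(-143 + 4225\right) - 40873 = 4082 - 40873 = -36791$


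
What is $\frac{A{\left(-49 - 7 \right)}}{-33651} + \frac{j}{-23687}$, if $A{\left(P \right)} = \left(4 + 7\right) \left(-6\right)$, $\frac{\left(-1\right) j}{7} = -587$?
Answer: $- \frac{45569539}{265697079} \approx -0.17151$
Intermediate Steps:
$j = 4109$ ($j = \left(-7\right) \left(-587\right) = 4109$)
$A{\left(P \right)} = -66$ ($A{\left(P \right)} = 11 \left(-6\right) = -66$)
$\frac{A{\left(-49 - 7 \right)}}{-33651} + \frac{j}{-23687} = - \frac{66}{-33651} + \frac{4109}{-23687} = \left(-66\right) \left(- \frac{1}{33651}\right) + 4109 \left(- \frac{1}{23687}\right) = \frac{22}{11217} - \frac{4109}{23687} = - \frac{45569539}{265697079}$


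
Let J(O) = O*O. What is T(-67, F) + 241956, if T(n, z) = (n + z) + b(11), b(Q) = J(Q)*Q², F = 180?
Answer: 256710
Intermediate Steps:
J(O) = O²
b(Q) = Q⁴ (b(Q) = Q²*Q² = Q⁴)
T(n, z) = 14641 + n + z (T(n, z) = (n + z) + 11⁴ = (n + z) + 14641 = 14641 + n + z)
T(-67, F) + 241956 = (14641 - 67 + 180) + 241956 = 14754 + 241956 = 256710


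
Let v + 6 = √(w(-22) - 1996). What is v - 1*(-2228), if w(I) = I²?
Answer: 2222 + 6*I*√42 ≈ 2222.0 + 38.884*I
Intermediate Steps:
v = -6 + 6*I*√42 (v = -6 + √((-22)² - 1996) = -6 + √(484 - 1996) = -6 + √(-1512) = -6 + 6*I*√42 ≈ -6.0 + 38.884*I)
v - 1*(-2228) = (-6 + 6*I*√42) - 1*(-2228) = (-6 + 6*I*√42) + 2228 = 2222 + 6*I*√42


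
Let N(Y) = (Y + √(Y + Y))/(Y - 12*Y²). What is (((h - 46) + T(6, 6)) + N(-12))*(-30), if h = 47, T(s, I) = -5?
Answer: 3474/29 + I*√6/29 ≈ 119.79 + 0.084465*I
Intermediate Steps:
N(Y) = (Y + √2*√Y)/(Y - 12*Y²) (N(Y) = (Y + √(2*Y))/(Y - 12*Y²) = (Y + √2*√Y)/(Y - 12*Y²))
(((h - 46) + T(6, 6)) + N(-12))*(-30) = (((47 - 46) - 5) + (-1*(-12) - √2*√(-12))/((-12)*(-1 + 12*(-12))))*(-30) = ((1 - 5) - (12 - √2*2*I*√3)/(12*(-1 - 144)))*(-30) = (-4 - 1/12*(12 - 2*I*√6)/(-145))*(-30) = (-4 - 1/12*(-1/145)*(12 - 2*I*√6))*(-30) = (-4 + (1/145 - I*√6/870))*(-30) = (-579/145 - I*√6/870)*(-30) = 3474/29 + I*√6/29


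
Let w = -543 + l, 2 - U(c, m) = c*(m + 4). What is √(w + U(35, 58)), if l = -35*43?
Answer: 2*I*√1054 ≈ 64.931*I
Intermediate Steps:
l = -1505
U(c, m) = 2 - c*(4 + m) (U(c, m) = 2 - c*(m + 4) = 2 - c*(4 + m))
w = -2048 (w = -543 - 1505 = -2048)
√(w + U(35, 58)) = √(-2048 + (2 - 4*35 - 1*35*58)) = √(-2048 + (2 - 140 - 2030)) = √(-2048 - 2168) = √(-4216) = 2*I*√1054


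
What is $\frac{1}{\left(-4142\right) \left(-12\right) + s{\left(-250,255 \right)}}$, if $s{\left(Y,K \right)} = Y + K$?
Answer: $\frac{1}{49709} \approx 2.0117 \cdot 10^{-5}$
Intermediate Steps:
$s{\left(Y,K \right)} = K + Y$
$\frac{1}{\left(-4142\right) \left(-12\right) + s{\left(-250,255 \right)}} = \frac{1}{\left(-4142\right) \left(-12\right) + \left(255 - 250\right)} = \frac{1}{49704 + 5} = \frac{1}{49709}$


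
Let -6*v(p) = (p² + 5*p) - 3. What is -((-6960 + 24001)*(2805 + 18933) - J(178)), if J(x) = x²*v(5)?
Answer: -1112056348/3 ≈ -3.7069e+8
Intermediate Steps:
v(p) = ½ - 5*p/6 - p²/6 (v(p) = -((p² + 5*p) - 3)/6 = -(-3 + p² + 5*p)/6 = ½ - 5*p/6 - p²/6)
J(x) = -47*x²/6 (J(x) = x²*(½ - ⅚*5 - ⅙*5²) = x²*(½ - 25/6 - ⅙*25) = x²*(½ - 25/6 - 25/6) = x²*(-47/6) = -47*x²/6)
-((-6960 + 24001)*(2805 + 18933) - J(178)) = -((-6960 + 24001)*(2805 + 18933) - (-47)*178²/6) = -(17041*21738 - (-47)*31684/6) = -(370437258 - 1*(-744574/3)) = -(370437258 + 744574/3) = -1*1112056348/3 = -1112056348/3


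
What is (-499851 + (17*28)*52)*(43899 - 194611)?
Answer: 71603120488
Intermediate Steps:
(-499851 + (17*28)*52)*(43899 - 194611) = (-499851 + 476*52)*(-150712) = (-499851 + 24752)*(-150712) = -475099*(-150712) = 71603120488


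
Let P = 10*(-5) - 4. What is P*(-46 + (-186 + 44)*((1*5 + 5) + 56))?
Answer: 508572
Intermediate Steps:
P = -54 (P = -50 - 4 = -54)
P*(-46 + (-186 + 44)*((1*5 + 5) + 56)) = -54*(-46 + (-186 + 44)*((1*5 + 5) + 56)) = -54*(-46 - 142*((5 + 5) + 56)) = -54*(-46 - 142*(10 + 56)) = -54*(-46 - 142*66) = -54*(-46 - 9372) = -54*(-9418) = 508572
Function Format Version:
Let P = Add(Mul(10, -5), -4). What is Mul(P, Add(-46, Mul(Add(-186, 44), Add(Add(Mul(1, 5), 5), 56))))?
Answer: 508572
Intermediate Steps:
P = -54 (P = Add(-50, -4) = -54)
Mul(P, Add(-46, Mul(Add(-186, 44), Add(Add(Mul(1, 5), 5), 56)))) = Mul(-54, Add(-46, Mul(Add(-186, 44), Add(Add(Mul(1, 5), 5), 56)))) = Mul(-54, Add(-46, Mul(-142, Add(Add(5, 5), 56)))) = Mul(-54, Add(-46, Mul(-142, Add(10, 56)))) = Mul(-54, Add(-46, Mul(-142, 66))) = Mul(-54, Add(-46, -9372)) = Mul(-54, -9418) = 508572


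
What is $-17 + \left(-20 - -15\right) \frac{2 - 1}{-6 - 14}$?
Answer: $- \frac{67}{4} \approx -16.75$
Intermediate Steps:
$-17 + \left(-20 - -15\right) \frac{2 - 1}{-6 - 14} = -17 + \left(-20 + 15\right) 1 \frac{1}{-20} = -17 - 5 \cdot 1 \left(- \frac{1}{20}\right) = -17 - - \frac{1}{4} = -17 + \frac{1}{4} = - \frac{67}{4}$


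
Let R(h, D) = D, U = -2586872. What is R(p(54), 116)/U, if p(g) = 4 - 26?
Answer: -29/646718 ≈ -4.4842e-5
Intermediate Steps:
p(g) = -22
R(p(54), 116)/U = 116/(-2586872) = 116*(-1/2586872) = -29/646718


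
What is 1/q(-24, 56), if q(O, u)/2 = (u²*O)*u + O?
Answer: -1/8429616 ≈ -1.1863e-7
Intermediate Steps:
q(O, u) = 2*O + 2*O*u³ (q(O, u) = 2*((u²*O)*u + O) = 2*((O*u²)*u + O) = 2*(O*u³ + O) = 2*(O + O*u³) = 2*O + 2*O*u³)
1/q(-24, 56) = 1/(2*(-24)*(1 + 56³)) = 1/(2*(-24)*(1 + 175616)) = 1/(2*(-24)*175617) = 1/(-8429616) = -1/8429616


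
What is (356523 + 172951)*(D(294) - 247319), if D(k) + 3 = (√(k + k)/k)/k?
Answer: -130950568628 + 264737*√3/3087 ≈ -1.3095e+11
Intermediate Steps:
D(k) = -3 + √2/k^(3/2) (D(k) = -3 + (√(k + k)/k)/k = -3 + (√(2*k)/k)/k = -3 + ((√2*√k)/k)/k = -3 + (√2/√k)/k = -3 + √2/k^(3/2))
(356523 + 172951)*(D(294) - 247319) = (356523 + 172951)*((-3 + √2/294^(3/2)) - 247319) = 529474*((-3 + √2*(√6/12348)) - 247319) = 529474*((-3 + √3/6174) - 247319) = 529474*(-247322 + √3/6174) = -130950568628 + 264737*√3/3087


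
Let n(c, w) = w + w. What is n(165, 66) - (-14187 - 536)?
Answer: 14855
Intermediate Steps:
n(c, w) = 2*w
n(165, 66) - (-14187 - 536) = 2*66 - (-14187 - 536) = 132 - 1*(-14723) = 132 + 14723 = 14855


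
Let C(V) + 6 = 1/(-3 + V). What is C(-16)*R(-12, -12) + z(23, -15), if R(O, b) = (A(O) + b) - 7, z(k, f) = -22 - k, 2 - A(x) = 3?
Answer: 1445/19 ≈ 76.053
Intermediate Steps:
A(x) = -1 (A(x) = 2 - 1*3 = 2 - 3 = -1)
C(V) = -6 + 1/(-3 + V)
R(O, b) = -8 + b (R(O, b) = (-1 + b) - 7 = -8 + b)
C(-16)*R(-12, -12) + z(23, -15) = ((19 - 6*(-16))/(-3 - 16))*(-8 - 12) + (-22 - 1*23) = ((19 + 96)/(-19))*(-20) + (-22 - 23) = -1/19*115*(-20) - 45 = -115/19*(-20) - 45 = 2300/19 - 45 = 1445/19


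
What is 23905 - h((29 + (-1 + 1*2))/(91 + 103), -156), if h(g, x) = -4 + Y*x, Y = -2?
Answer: 23597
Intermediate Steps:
h(g, x) = -4 - 2*x
23905 - h((29 + (-1 + 1*2))/(91 + 103), -156) = 23905 - (-4 - 2*(-156)) = 23905 - (-4 + 312) = 23905 - 1*308 = 23905 - 308 = 23597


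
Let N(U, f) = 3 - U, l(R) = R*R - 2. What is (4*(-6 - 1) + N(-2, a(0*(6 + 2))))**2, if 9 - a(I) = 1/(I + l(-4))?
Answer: 529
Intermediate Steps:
l(R) = -2 + R**2 (l(R) = R**2 - 2 = -2 + R**2)
a(I) = 9 - 1/(14 + I) (a(I) = 9 - 1/(I + (-2 + (-4)**2)) = 9 - 1/(I + (-2 + 16)) = 9 - 1/(I + 14) = 9 - 1/(14 + I))
(4*(-6 - 1) + N(-2, a(0*(6 + 2))))**2 = (4*(-6 - 1) + (3 - 1*(-2)))**2 = (4*(-7) + (3 + 2))**2 = (-28 + 5)**2 = (-23)**2 = 529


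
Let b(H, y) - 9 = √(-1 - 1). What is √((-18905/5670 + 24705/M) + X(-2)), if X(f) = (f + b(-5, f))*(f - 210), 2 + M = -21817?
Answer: √(-25510046234498 - 3633356783952*I*√2)/130914 ≈ 3.8662 - 38.774*I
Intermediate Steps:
M = -21819 (M = -2 - 21817 = -21819)
b(H, y) = 9 + I*√2 (b(H, y) = 9 + √(-1 - 1) = 9 + √(-2) = 9 + I*√2)
X(f) = (-210 + f)*(9 + f + I*√2) (X(f) = (f + (9 + I*√2))*(f - 210) = (9 + f + I*√2)*(-210 + f) = (-210 + f)*(9 + f + I*√2))
√((-18905/5670 + 24705/M) + X(-2)) = √((-18905/5670 + 24705/(-21819)) + (-1890 + (-2)² - 201*(-2) - 210*I*√2 + I*(-2)*√2)) = √((-18905*1/5670 + 24705*(-1/21819)) + (-1890 + 4 + 402 - 210*I*√2 - 2*I*√2)) = √((-3781/1134 - 8235/7273) + (-1484 - 212*I*√2)) = √(-5262529/1178226 + (-1484 - 212*I*√2)) = √(-1753749913/1178226 - 212*I*√2)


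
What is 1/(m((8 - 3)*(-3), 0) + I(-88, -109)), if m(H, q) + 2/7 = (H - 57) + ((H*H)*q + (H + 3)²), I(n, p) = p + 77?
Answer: 7/278 ≈ 0.025180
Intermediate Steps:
I(n, p) = 77 + p
m(H, q) = -401/7 + H + (3 + H)² + q*H² (m(H, q) = -2/7 + ((H - 57) + ((H*H)*q + (H + 3)²)) = -2/7 + ((-57 + H) + (H²*q + (3 + H)²)) = -2/7 + ((-57 + H) + (q*H² + (3 + H)²)) = -2/7 + ((-57 + H) + ((3 + H)² + q*H²)) = -2/7 + (-57 + H + (3 + H)² + q*H²) = -401/7 + H + (3 + H)² + q*H²)
1/(m((8 - 3)*(-3), 0) + I(-88, -109)) = 1/((-338/7 + ((8 - 3)*(-3))² + 7*((8 - 3)*(-3)) + 0*((8 - 3)*(-3))²) + (77 - 109)) = 1/((-338/7 + (5*(-3))² + 7*(5*(-3)) + 0*(5*(-3))²) - 32) = 1/((-338/7 + (-15)² + 7*(-15) + 0*(-15)²) - 32) = 1/((-338/7 + 225 - 105 + 0*225) - 32) = 1/((-338/7 + 225 - 105 + 0) - 32) = 1/(502/7 - 32) = 1/(278/7) = 7/278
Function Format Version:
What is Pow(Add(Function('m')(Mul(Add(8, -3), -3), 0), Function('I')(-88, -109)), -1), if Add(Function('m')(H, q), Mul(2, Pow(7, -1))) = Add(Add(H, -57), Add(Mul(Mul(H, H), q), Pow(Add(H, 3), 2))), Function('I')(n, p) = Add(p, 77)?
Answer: Rational(7, 278) ≈ 0.025180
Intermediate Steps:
Function('I')(n, p) = Add(77, p)
Function('m')(H, q) = Add(Rational(-401, 7), H, Pow(Add(3, H), 2), Mul(q, Pow(H, 2))) (Function('m')(H, q) = Add(Rational(-2, 7), Add(Add(H, -57), Add(Mul(Mul(H, H), q), Pow(Add(H, 3), 2)))) = Add(Rational(-2, 7), Add(Add(-57, H), Add(Mul(Pow(H, 2), q), Pow(Add(3, H), 2)))) = Add(Rational(-2, 7), Add(Add(-57, H), Add(Mul(q, Pow(H, 2)), Pow(Add(3, H), 2)))) = Add(Rational(-2, 7), Add(Add(-57, H), Add(Pow(Add(3, H), 2), Mul(q, Pow(H, 2))))) = Add(Rational(-2, 7), Add(-57, H, Pow(Add(3, H), 2), Mul(q, Pow(H, 2)))) = Add(Rational(-401, 7), H, Pow(Add(3, H), 2), Mul(q, Pow(H, 2))))
Pow(Add(Function('m')(Mul(Add(8, -3), -3), 0), Function('I')(-88, -109)), -1) = Pow(Add(Add(Rational(-338, 7), Pow(Mul(Add(8, -3), -3), 2), Mul(7, Mul(Add(8, -3), -3)), Mul(0, Pow(Mul(Add(8, -3), -3), 2))), Add(77, -109)), -1) = Pow(Add(Add(Rational(-338, 7), Pow(Mul(5, -3), 2), Mul(7, Mul(5, -3)), Mul(0, Pow(Mul(5, -3), 2))), -32), -1) = Pow(Add(Add(Rational(-338, 7), Pow(-15, 2), Mul(7, -15), Mul(0, Pow(-15, 2))), -32), -1) = Pow(Add(Add(Rational(-338, 7), 225, -105, Mul(0, 225)), -32), -1) = Pow(Add(Add(Rational(-338, 7), 225, -105, 0), -32), -1) = Pow(Add(Rational(502, 7), -32), -1) = Pow(Rational(278, 7), -1) = Rational(7, 278)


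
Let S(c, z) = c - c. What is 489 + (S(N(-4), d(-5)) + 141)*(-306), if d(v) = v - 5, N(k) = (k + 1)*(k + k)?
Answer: -42657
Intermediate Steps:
N(k) = 2*k*(1 + k) (N(k) = (1 + k)*(2*k) = 2*k*(1 + k))
d(v) = -5 + v
S(c, z) = 0
489 + (S(N(-4), d(-5)) + 141)*(-306) = 489 + (0 + 141)*(-306) = 489 + 141*(-306) = 489 - 43146 = -42657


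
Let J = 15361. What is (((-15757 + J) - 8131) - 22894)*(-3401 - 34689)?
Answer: 1196825890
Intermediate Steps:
(((-15757 + J) - 8131) - 22894)*(-3401 - 34689) = (((-15757 + 15361) - 8131) - 22894)*(-3401 - 34689) = ((-396 - 8131) - 22894)*(-38090) = (-8527 - 22894)*(-38090) = -31421*(-38090) = 1196825890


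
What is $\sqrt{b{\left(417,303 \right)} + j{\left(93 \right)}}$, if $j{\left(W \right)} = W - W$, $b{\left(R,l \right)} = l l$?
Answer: $303$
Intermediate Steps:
$b{\left(R,l \right)} = l^{2}$
$j{\left(W \right)} = 0$
$\sqrt{b{\left(417,303 \right)} + j{\left(93 \right)}} = \sqrt{303^{2} + 0} = \sqrt{91809 + 0} = \sqrt{91809} = 303$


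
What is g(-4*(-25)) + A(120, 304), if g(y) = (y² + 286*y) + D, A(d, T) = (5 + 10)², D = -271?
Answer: 38554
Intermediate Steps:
A(d, T) = 225 (A(d, T) = 15² = 225)
g(y) = -271 + y² + 286*y (g(y) = (y² + 286*y) - 271 = -271 + y² + 286*y)
g(-4*(-25)) + A(120, 304) = (-271 + (-4*(-25))² + 286*(-4*(-25))) + 225 = (-271 + 100² + 286*100) + 225 = (-271 + 10000 + 28600) + 225 = 38329 + 225 = 38554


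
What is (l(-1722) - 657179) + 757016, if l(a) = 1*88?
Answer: 99925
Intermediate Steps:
l(a) = 88
(l(-1722) - 657179) + 757016 = (88 - 657179) + 757016 = -657091 + 757016 = 99925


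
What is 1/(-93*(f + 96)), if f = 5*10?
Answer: -1/13578 ≈ -7.3649e-5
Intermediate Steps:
f = 50
1/(-93*(f + 96)) = 1/(-93*(50 + 96)) = 1/(-93*146) = 1/(-13578) = -1/13578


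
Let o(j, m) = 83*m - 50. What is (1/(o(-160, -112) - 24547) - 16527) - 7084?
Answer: -800247624/33893 ≈ -23611.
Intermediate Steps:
o(j, m) = -50 + 83*m
(1/(o(-160, -112) - 24547) - 16527) - 7084 = (1/((-50 + 83*(-112)) - 24547) - 16527) - 7084 = (1/((-50 - 9296) - 24547) - 16527) - 7084 = (1/(-9346 - 24547) - 16527) - 7084 = (1/(-33893) - 16527) - 7084 = (-1/33893 - 16527) - 7084 = -560149612/33893 - 7084 = -800247624/33893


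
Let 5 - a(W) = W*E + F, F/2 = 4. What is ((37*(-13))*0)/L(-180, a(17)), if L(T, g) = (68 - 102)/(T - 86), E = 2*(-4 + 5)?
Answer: 0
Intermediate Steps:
F = 8 (F = 2*4 = 8)
E = 2 (E = 2*1 = 2)
a(W) = -3 - 2*W (a(W) = 5 - (W*2 + 8) = 5 - (2*W + 8) = 5 - (8 + 2*W) = 5 + (-8 - 2*W) = -3 - 2*W)
L(T, g) = -34/(-86 + T)
((37*(-13))*0)/L(-180, a(17)) = ((37*(-13))*0)/((-34/(-86 - 180))) = (-481*0)/((-34/(-266))) = 0/((-34*(-1/266))) = 0/(17/133) = 0*(133/17) = 0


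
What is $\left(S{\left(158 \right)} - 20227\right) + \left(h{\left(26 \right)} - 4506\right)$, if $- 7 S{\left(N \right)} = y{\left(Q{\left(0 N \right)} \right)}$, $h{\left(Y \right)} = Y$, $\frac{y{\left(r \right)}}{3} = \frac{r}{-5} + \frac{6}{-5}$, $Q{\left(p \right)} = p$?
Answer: $- \frac{864727}{35} \approx -24707.0$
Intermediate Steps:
$y{\left(r \right)} = - \frac{18}{5} - \frac{3 r}{5}$ ($y{\left(r \right)} = 3 \left(\frac{r}{-5} + \frac{6}{-5}\right) = 3 \left(r \left(- \frac{1}{5}\right) + 6 \left(- \frac{1}{5}\right)\right) = 3 \left(- \frac{r}{5} - \frac{6}{5}\right) = 3 \left(- \frac{6}{5} - \frac{r}{5}\right) = - \frac{18}{5} - \frac{3 r}{5}$)
$S{\left(N \right)} = \frac{18}{35}$ ($S{\left(N \right)} = - \frac{- \frac{18}{5} - \frac{3 \cdot 0 N}{5}}{7} = - \frac{- \frac{18}{5} - 0}{7} = - \frac{- \frac{18}{5} + 0}{7} = \left(- \frac{1}{7}\right) \left(- \frac{18}{5}\right) = \frac{18}{35}$)
$\left(S{\left(158 \right)} - 20227\right) + \left(h{\left(26 \right)} - 4506\right) = \left(\frac{18}{35} - 20227\right) + \left(26 - 4506\right) = - \frac{707927}{35} + \left(26 - 4506\right) = - \frac{707927}{35} - 4480 = - \frac{864727}{35}$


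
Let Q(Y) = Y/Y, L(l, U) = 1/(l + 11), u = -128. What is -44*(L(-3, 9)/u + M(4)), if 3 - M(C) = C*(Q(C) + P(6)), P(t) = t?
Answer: 281611/256 ≈ 1100.0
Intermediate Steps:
L(l, U) = 1/(11 + l)
Q(Y) = 1
M(C) = 3 - 7*C (M(C) = 3 - C*(1 + 6) = 3 - C*7 = 3 - 7*C)
-44*(L(-3, 9)/u + M(4)) = -44*(1/((11 - 3)*(-128)) + (3 - 7*4)) = -44*(-1/128/8 + (3 - 28)) = -44*((1/8)*(-1/128) - 25) = -44*(-1/1024 - 25) = -44*(-25601/1024) = 281611/256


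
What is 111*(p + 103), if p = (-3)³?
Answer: 8436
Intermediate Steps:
p = -27
111*(p + 103) = 111*(-27 + 103) = 111*76 = 8436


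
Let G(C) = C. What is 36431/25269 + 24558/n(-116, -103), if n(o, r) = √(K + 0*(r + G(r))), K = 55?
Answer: 36431/25269 + 24558*√55/55 ≈ 3312.8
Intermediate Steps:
n(o, r) = √55 (n(o, r) = √(55 + 0*(r + r)) = √(55 + 0*(2*r)) = √(55 + 0) = √55)
36431/25269 + 24558/n(-116, -103) = 36431/25269 + 24558/(√55) = 36431*(1/25269) + 24558*(√55/55) = 36431/25269 + 24558*√55/55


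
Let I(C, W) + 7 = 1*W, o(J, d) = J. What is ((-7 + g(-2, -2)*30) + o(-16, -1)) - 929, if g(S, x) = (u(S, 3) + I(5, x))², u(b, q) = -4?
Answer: 4118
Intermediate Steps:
I(C, W) = -7 + W (I(C, W) = -7 + 1*W = -7 + W)
g(S, x) = (-11 + x)² (g(S, x) = (-4 + (-7 + x))² = (-11 + x)²)
((-7 + g(-2, -2)*30) + o(-16, -1)) - 929 = ((-7 + (-11 - 2)²*30) - 16) - 929 = ((-7 + (-13)²*30) - 16) - 929 = ((-7 + 169*30) - 16) - 929 = ((-7 + 5070) - 16) - 929 = (5063 - 16) - 929 = 5047 - 929 = 4118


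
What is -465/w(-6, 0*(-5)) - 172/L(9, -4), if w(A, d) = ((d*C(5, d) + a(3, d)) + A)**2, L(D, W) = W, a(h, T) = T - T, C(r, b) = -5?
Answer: 361/12 ≈ 30.083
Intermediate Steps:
a(h, T) = 0
w(A, d) = (A - 5*d)**2 (w(A, d) = ((d*(-5) + 0) + A)**2 = ((-5*d + 0) + A)**2 = (-5*d + A)**2 = (A - 5*d)**2)
-465/w(-6, 0*(-5)) - 172/L(9, -4) = -465/(-6 - 0*(-5))**2 - 172/(-4) = -465/(-6 - 5*0)**2 - 172*(-1/4) = -465/(-6 + 0)**2 + 43 = -465/((-6)**2) + 43 = -465/36 + 43 = -465*1/36 + 43 = -155/12 + 43 = 361/12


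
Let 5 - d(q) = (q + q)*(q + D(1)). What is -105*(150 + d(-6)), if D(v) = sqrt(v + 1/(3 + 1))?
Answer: -8715 - 630*sqrt(5) ≈ -10124.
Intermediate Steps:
D(v) = sqrt(1/4 + v) (D(v) = sqrt(v + 1/4) = sqrt(1/4 + v))
d(q) = 5 - 2*q*(q + sqrt(5)/2) (d(q) = 5 - (q + q)*(q + sqrt(1 + 4*1)/2) = 5 - 2*q*(q + sqrt(1 + 4)/2) = 5 - 2*q*(q + sqrt(5)/2))
-105*(150 + d(-6)) = -105*(150 + (5 - 2*(-6)**2 - 1*(-6)*sqrt(5))) = -105*(150 + (5 - 2*36 + 6*sqrt(5))) = -105*(150 + (5 - 72 + 6*sqrt(5))) = -105*(150 + (-67 + 6*sqrt(5))) = -105*(83 + 6*sqrt(5)) = -8715 - 630*sqrt(5)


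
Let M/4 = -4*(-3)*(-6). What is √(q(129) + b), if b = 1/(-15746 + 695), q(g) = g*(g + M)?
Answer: I*√4646410194162/15051 ≈ 143.22*I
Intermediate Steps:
M = -288 (M = 4*(-4*(-3)*(-6)) = 4*(12*(-6)) = 4*(-72) = -288)
q(g) = g*(-288 + g) (q(g) = g*(g - 288) = g*(-288 + g))
b = -1/15051 (b = 1/(-15051) = -1/15051 ≈ -6.6441e-5)
√(q(129) + b) = √(129*(-288 + 129) - 1/15051) = √(129*(-159) - 1/15051) = √(-20511 - 1/15051) = √(-308711062/15051) = I*√4646410194162/15051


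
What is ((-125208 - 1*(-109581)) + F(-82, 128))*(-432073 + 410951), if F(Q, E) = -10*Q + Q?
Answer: 314485458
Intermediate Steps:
F(Q, E) = -9*Q
((-125208 - 1*(-109581)) + F(-82, 128))*(-432073 + 410951) = ((-125208 - 1*(-109581)) - 9*(-82))*(-432073 + 410951) = ((-125208 + 109581) + 738)*(-21122) = (-15627 + 738)*(-21122) = -14889*(-21122) = 314485458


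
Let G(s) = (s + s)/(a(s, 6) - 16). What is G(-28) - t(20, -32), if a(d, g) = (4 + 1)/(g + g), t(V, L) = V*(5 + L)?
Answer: 101652/187 ≈ 543.59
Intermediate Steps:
a(d, g) = 5/(2*g) (a(d, g) = 5/((2*g)) = 5*(1/(2*g)) = 5/(2*g))
G(s) = -24*s/187 (G(s) = (s + s)/((5/2)/6 - 16) = (2*s)/((5/2)*(1/6) - 16) = (2*s)/(5/12 - 16) = (2*s)/(-187/12) = (2*s)*(-12/187) = -24*s/187)
G(-28) - t(20, -32) = -24/187*(-28) - 20*(5 - 32) = 672/187 - 20*(-27) = 672/187 - 1*(-540) = 672/187 + 540 = 101652/187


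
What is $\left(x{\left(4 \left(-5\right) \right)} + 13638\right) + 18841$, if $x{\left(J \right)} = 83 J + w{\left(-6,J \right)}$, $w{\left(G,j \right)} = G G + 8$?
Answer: $30863$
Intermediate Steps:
$w{\left(G,j \right)} = 8 + G^{2}$ ($w{\left(G,j \right)} = G^{2} + 8 = 8 + G^{2}$)
$x{\left(J \right)} = 44 + 83 J$ ($x{\left(J \right)} = 83 J + \left(8 + \left(-6\right)^{2}\right) = 83 J + \left(8 + 36\right) = 83 J + 44 = 44 + 83 J$)
$\left(x{\left(4 \left(-5\right) \right)} + 13638\right) + 18841 = \left(\left(44 + 83 \cdot 4 \left(-5\right)\right) + 13638\right) + 18841 = \left(\left(44 + 83 \left(-20\right)\right) + 13638\right) + 18841 = \left(\left(44 - 1660\right) + 13638\right) + 18841 = \left(-1616 + 13638\right) + 18841 = 12022 + 18841 = 30863$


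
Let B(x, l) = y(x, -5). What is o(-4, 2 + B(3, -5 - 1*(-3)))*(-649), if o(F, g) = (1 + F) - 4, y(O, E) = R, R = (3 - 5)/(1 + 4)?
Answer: 4543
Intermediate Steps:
R = -⅖ (R = -2/5 = -2*⅕ = -⅖ ≈ -0.40000)
y(O, E) = -⅖
B(x, l) = -⅖
o(F, g) = -3 + F
o(-4, 2 + B(3, -5 - 1*(-3)))*(-649) = (-3 - 4)*(-649) = -7*(-649) = 4543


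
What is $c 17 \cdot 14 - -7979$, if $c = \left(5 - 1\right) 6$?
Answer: $13691$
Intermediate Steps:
$c = 24$ ($c = 4 \cdot 6 = 24$)
$c 17 \cdot 14 - -7979 = 24 \cdot 17 \cdot 14 - -7979 = 408 \cdot 14 + 7979 = 5712 + 7979 = 13691$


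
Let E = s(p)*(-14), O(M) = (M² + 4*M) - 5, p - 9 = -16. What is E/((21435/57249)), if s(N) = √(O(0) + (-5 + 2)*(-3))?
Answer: -534324/7145 ≈ -74.783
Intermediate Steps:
p = -7 (p = 9 - 16 = -7)
O(M) = -5 + M² + 4*M
s(N) = 2 (s(N) = √((-5 + 0² + 4*0) + (-5 + 2)*(-3)) = √((-5 + 0 + 0) - 3*(-3)) = √(-5 + 9) = √4 = 2)
E = -28 (E = 2*(-14) = -28)
E/((21435/57249)) = -28/(21435/57249) = -28/(21435*(1/57249)) = -28/7145/19083 = -28*19083/7145 = -534324/7145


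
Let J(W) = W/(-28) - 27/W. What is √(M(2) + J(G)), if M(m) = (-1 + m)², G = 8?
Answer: I*√2086/28 ≈ 1.6312*I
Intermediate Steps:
J(W) = -27/W - W/28 (J(W) = W*(-1/28) - 27/W = -W/28 - 27/W = -27/W - W/28)
√(M(2) + J(G)) = √((-1 + 2)² + (-27/8 - 1/28*8)) = √(1² + (-27*⅛ - 2/7)) = √(1 + (-27/8 - 2/7)) = √(1 - 205/56) = √(-149/56) = I*√2086/28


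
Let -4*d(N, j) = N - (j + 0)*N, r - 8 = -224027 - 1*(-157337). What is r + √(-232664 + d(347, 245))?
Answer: -66682 + I*√211497 ≈ -66682.0 + 459.89*I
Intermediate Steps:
r = -66682 (r = 8 + (-224027 - 1*(-157337)) = 8 + (-224027 + 157337) = 8 - 66690 = -66682)
d(N, j) = -N/4 + N*j/4 (d(N, j) = -(N - (j + 0)*N)/4 = -(N - j*N)/4 = -(N - N*j)/4 = -N/4 + N*j/4)
r + √(-232664 + d(347, 245)) = -66682 + √(-232664 + (¼)*347*(-1 + 245)) = -66682 + √(-232664 + (¼)*347*244) = -66682 + √(-232664 + 21167) = -66682 + √(-211497) = -66682 + I*√211497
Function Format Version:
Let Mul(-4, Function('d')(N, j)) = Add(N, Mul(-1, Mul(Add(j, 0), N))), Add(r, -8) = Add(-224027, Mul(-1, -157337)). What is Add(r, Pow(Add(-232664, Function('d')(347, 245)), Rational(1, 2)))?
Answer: Add(-66682, Mul(I, Pow(211497, Rational(1, 2)))) ≈ Add(-66682., Mul(459.89, I))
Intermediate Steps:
r = -66682 (r = Add(8, Add(-224027, Mul(-1, -157337))) = Add(8, Add(-224027, 157337)) = Add(8, -66690) = -66682)
Function('d')(N, j) = Add(Mul(Rational(-1, 4), N), Mul(Rational(1, 4), N, j)) (Function('d')(N, j) = Mul(Rational(-1, 4), Add(N, Mul(-1, Mul(Add(j, 0), N)))) = Mul(Rational(-1, 4), Add(N, Mul(-1, Mul(j, N)))) = Mul(Rational(-1, 4), Add(N, Mul(-1, Mul(N, j)))) = Mul(Rational(-1, 4), Add(N, Mul(-1, N, j))) = Add(Mul(Rational(-1, 4), N), Mul(Rational(1, 4), N, j)))
Add(r, Pow(Add(-232664, Function('d')(347, 245)), Rational(1, 2))) = Add(-66682, Pow(Add(-232664, Mul(Rational(1, 4), 347, Add(-1, 245))), Rational(1, 2))) = Add(-66682, Pow(Add(-232664, Mul(Rational(1, 4), 347, 244)), Rational(1, 2))) = Add(-66682, Pow(Add(-232664, 21167), Rational(1, 2))) = Add(-66682, Pow(-211497, Rational(1, 2))) = Add(-66682, Mul(I, Pow(211497, Rational(1, 2))))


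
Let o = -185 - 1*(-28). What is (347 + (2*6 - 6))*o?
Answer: -55421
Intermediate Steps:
o = -157 (o = -185 + 28 = -157)
(347 + (2*6 - 6))*o = (347 + (2*6 - 6))*(-157) = (347 + (12 - 6))*(-157) = (347 + 6)*(-157) = 353*(-157) = -55421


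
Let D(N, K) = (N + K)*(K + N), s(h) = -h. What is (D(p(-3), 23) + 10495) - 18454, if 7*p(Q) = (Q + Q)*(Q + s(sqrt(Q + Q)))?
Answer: -358166/49 + 2148*I*sqrt(6)/49 ≈ -7309.5 + 107.38*I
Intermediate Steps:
p(Q) = 2*Q*(Q - sqrt(2)*sqrt(Q))/7 (p(Q) = ((Q + Q)*(Q - sqrt(Q + Q)))/7 = ((2*Q)*(Q - sqrt(2*Q)))/7 = ((2*Q)*(Q - sqrt(2)*sqrt(Q)))/7 = (2*Q*(Q - sqrt(2)*sqrt(Q)))/7 = 2*Q*(Q - sqrt(2)*sqrt(Q))/7)
D(N, K) = (K + N)**2 (D(N, K) = (K + N)*(K + N) = (K + N)**2)
(D(p(-3), 23) + 10495) - 18454 = ((23 - 2/7*(-3)*(-1*(-3) + sqrt(2)*sqrt(-3)))**2 + 10495) - 18454 = ((23 - 2/7*(-3)*(3 + sqrt(2)*(I*sqrt(3))))**2 + 10495) - 18454 = ((23 - 2/7*(-3)*(3 + I*sqrt(6)))**2 + 10495) - 18454 = ((23 + (18/7 + 6*I*sqrt(6)/7))**2 + 10495) - 18454 = ((179/7 + 6*I*sqrt(6)/7)**2 + 10495) - 18454 = (10495 + (179/7 + 6*I*sqrt(6)/7)**2) - 18454 = -7959 + (179/7 + 6*I*sqrt(6)/7)**2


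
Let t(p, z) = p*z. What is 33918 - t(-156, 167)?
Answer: 59970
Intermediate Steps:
33918 - t(-156, 167) = 33918 - (-156)*167 = 33918 - 1*(-26052) = 33918 + 26052 = 59970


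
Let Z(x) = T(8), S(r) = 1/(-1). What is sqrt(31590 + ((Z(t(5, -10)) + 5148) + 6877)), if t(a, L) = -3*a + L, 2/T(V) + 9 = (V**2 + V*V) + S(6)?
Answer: sqrt(151823874)/59 ≈ 208.84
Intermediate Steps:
S(r) = -1
T(V) = 2/(-10 + 2*V**2) (T(V) = 2/(-9 + ((V**2 + V*V) - 1)) = 2/(-9 + ((V**2 + V**2) - 1)) = 2/(-9 + (2*V**2 - 1)) = 2/(-9 + (-1 + 2*V**2)) = 2/(-10 + 2*V**2))
t(a, L) = L - 3*a
Z(x) = 1/59 (Z(x) = 1/(-5 + 8**2) = 1/(-5 + 64) = 1/59)
sqrt(31590 + ((Z(t(5, -10)) + 5148) + 6877)) = sqrt(31590 + ((1/59 + 5148) + 6877)) = sqrt(31590 + (303733/59 + 6877)) = sqrt(31590 + 709476/59) = sqrt(2573286/59) = sqrt(151823874)/59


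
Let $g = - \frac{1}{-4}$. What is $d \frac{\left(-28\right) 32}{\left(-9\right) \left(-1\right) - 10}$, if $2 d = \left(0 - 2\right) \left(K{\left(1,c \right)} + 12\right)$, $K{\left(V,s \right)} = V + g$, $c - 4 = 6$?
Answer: $-11872$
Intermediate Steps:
$c = 10$ ($c = 4 + 6 = 10$)
$g = \frac{1}{4}$ ($g = \left(-1\right) \left(- \frac{1}{4}\right) = \frac{1}{4} \approx 0.25$)
$K{\left(V,s \right)} = \frac{1}{4} + V$ ($K{\left(V,s \right)} = V + \frac{1}{4} = \frac{1}{4} + V$)
$d = - \frac{53}{4}$ ($d = \frac{\left(0 - 2\right) \left(\left(\frac{1}{4} + 1\right) + 12\right)}{2} = \frac{\left(-2\right) \left(\frac{5}{4} + 12\right)}{2} = \frac{\left(-2\right) \frac{53}{4}}{2} = \frac{1}{2} \left(- \frac{53}{2}\right) = - \frac{53}{4} \approx -13.25$)
$d \frac{\left(-28\right) 32}{\left(-9\right) \left(-1\right) - 10} = - \frac{53 \frac{\left(-28\right) 32}{\left(-9\right) \left(-1\right) - 10}}{4} = - \frac{53 \left(- \frac{896}{9 - 10}\right)}{4} = - \frac{53 \left(- \frac{896}{-1}\right)}{4} = - \frac{53 \left(\left(-896\right) \left(-1\right)\right)}{4} = \left(- \frac{53}{4}\right) 896 = -11872$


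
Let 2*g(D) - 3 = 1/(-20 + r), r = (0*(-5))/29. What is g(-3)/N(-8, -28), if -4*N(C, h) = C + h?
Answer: 59/360 ≈ 0.16389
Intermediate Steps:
N(C, h) = -C/4 - h/4 (N(C, h) = -(C + h)/4 = -C/4 - h/4)
r = 0 (r = 0*(1/29) = 0)
g(D) = 59/40 (g(D) = 3/2 + 1/(2*(-20 + 0)) = 3/2 + (½)/(-20) = 3/2 + (½)*(-1/20) = 3/2 - 1/40 = 59/40)
g(-3)/N(-8, -28) = 59/(40*(-¼*(-8) - ¼*(-28))) = 59/(40*(2 + 7)) = (59/40)/9 = (59/40)*(⅑) = 59/360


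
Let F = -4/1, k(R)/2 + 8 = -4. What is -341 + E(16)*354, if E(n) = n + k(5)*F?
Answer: 39307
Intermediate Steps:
k(R) = -24 (k(R) = -16 + 2*(-4) = -16 - 8 = -24)
F = -4 (F = -4*1 = -4)
E(n) = 96 + n (E(n) = n - 24*(-4) = n + 96 = 96 + n)
-341 + E(16)*354 = -341 + (96 + 16)*354 = -341 + 112*354 = -341 + 39648 = 39307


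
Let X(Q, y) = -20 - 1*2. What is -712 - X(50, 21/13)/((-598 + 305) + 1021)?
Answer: -259157/364 ≈ -711.97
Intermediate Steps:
X(Q, y) = -22 (X(Q, y) = -20 - 2 = -22)
-712 - X(50, 21/13)/((-598 + 305) + 1021) = -712 - (-22)/((-598 + 305) + 1021) = -712 - (-22)/(-293 + 1021) = -712 - (-22)/728 = -712 - 1*(-11/364) = -712 + 11/364 = -259157/364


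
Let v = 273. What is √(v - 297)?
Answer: 2*I*√6 ≈ 4.899*I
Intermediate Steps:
√(v - 297) = √(273 - 297) = √(-24) = 2*I*√6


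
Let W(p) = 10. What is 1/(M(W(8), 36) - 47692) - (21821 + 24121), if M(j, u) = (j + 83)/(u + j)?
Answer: -100784757184/2193739 ≈ -45942.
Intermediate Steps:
M(j, u) = (83 + j)/(j + u)
1/(M(W(8), 36) - 47692) - (21821 + 24121) = 1/((83 + 10)/(10 + 36) - 47692) - (21821 + 24121) = 1/(93/46 - 47692) - 1*45942 = 1/((1/46)*93 - 47692) - 45942 = 1/(93/46 - 47692) - 45942 = 1/(-2193739/46) - 45942 = -46/2193739 - 45942 = -100784757184/2193739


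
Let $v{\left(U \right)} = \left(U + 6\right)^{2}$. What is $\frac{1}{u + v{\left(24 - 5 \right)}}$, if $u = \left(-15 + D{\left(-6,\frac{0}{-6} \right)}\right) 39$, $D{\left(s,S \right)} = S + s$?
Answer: $- \frac{1}{194} \approx -0.0051546$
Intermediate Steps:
$u = -819$ ($u = \left(-15 - \left(6 + \frac{0}{-6}\right)\right) 39 = \left(-15 + \left(0 \left(- \frac{1}{6}\right) - 6\right)\right) 39 = \left(-15 + \left(0 - 6\right)\right) 39 = \left(-15 - 6\right) 39 = \left(-21\right) 39 = -819$)
$v{\left(U \right)} = \left(6 + U\right)^{2}$
$\frac{1}{u + v{\left(24 - 5 \right)}} = \frac{1}{-819 + \left(6 + \left(24 - 5\right)\right)^{2}} = \frac{1}{-819 + \left(6 + 19\right)^{2}} = \frac{1}{-819 + 25^{2}} = \frac{1}{-819 + 625} = \frac{1}{-194} = - \frac{1}{194}$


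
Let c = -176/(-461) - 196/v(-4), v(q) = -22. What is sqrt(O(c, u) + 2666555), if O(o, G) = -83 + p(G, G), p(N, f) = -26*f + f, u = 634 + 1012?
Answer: 7*sqrt(53578) ≈ 1620.3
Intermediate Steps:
u = 1646
c = 47114/5071 (c = -176/(-461) - 196/(-22) = -176*(-1/461) - 196*(-1/22) = 176/461 + 98/11 = 47114/5071 ≈ 9.2909)
p(N, f) = -25*f
O(o, G) = -83 - 25*G
sqrt(O(c, u) + 2666555) = sqrt((-83 - 25*1646) + 2666555) = sqrt((-83 - 41150) + 2666555) = sqrt(-41233 + 2666555) = sqrt(2625322) = 7*sqrt(53578)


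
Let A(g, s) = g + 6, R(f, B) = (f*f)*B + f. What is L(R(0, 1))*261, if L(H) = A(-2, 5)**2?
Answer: 4176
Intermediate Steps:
R(f, B) = f + B*f**2 (R(f, B) = f**2*B + f = B*f**2 + f = f + B*f**2)
A(g, s) = 6 + g
L(H) = 16 (L(H) = (6 - 2)**2 = 4**2 = 16)
L(R(0, 1))*261 = 16*261 = 4176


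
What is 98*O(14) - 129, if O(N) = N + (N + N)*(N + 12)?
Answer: 72587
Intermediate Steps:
O(N) = N + 2*N*(12 + N) (O(N) = N + (2*N)*(12 + N) = N + 2*N*(12 + N))
98*O(14) - 129 = 98*(14*(25 + 2*14)) - 129 = 98*(14*(25 + 28)) - 129 = 98*(14*53) - 129 = 98*742 - 129 = 72716 - 129 = 72587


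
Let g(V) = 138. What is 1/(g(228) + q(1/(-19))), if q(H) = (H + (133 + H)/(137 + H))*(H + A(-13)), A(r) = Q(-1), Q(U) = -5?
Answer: 469661/62634402 ≈ 0.0074985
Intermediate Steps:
A(r) = -5
q(H) = (-5 + H)*(H + (133 + H)/(137 + H)) (q(H) = (H + (133 + H)/(137 + H))*(H - 5) = (H + (133 + H)/(137 + H))*(-5 + H) = (-5 + H)*(H + (133 + H)/(137 + H)))
1/(g(228) + q(1/(-19))) = 1/(138 + (-665 + (1/(-19))³ - 557/(-19) + 133*(1/(-19))²)/(137 + 1/(-19))) = 1/(138 + (-665 + (-1/19)³ - 557*(-1/19) + 133*(-1/19)²)/(137 - 1/19)) = 1/(138 + (-665 - 1/6859 + 557/19 + 133*(1/361))/(2602/19)) = 1/(138 + 19*(-665 - 1/6859 + 557/19 + 7/19)/2602) = 1/(138 + (19/2602)*(-4357632/6859)) = 1/(138 - 2178816/469661) = 1/(62634402/469661) = 469661/62634402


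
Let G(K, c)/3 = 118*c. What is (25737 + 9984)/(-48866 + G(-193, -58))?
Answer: -5103/9914 ≈ -0.51473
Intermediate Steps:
G(K, c) = 354*c (G(K, c) = 3*(118*c) = 354*c)
(25737 + 9984)/(-48866 + G(-193, -58)) = (25737 + 9984)/(-48866 + 354*(-58)) = 35721/(-48866 - 20532) = 35721/(-69398) = 35721*(-1/69398) = -5103/9914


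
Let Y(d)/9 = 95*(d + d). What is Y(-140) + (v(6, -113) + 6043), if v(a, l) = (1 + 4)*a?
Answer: -233327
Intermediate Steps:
Y(d) = 1710*d (Y(d) = 9*(95*(d + d)) = 9*(95*(2*d)) = 9*(190*d) = 1710*d)
v(a, l) = 5*a
Y(-140) + (v(6, -113) + 6043) = 1710*(-140) + (5*6 + 6043) = -239400 + (30 + 6043) = -239400 + 6073 = -233327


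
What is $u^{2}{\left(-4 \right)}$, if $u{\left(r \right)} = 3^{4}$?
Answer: $6561$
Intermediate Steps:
$u{\left(r \right)} = 81$
$u^{2}{\left(-4 \right)} = 81^{2} = 6561$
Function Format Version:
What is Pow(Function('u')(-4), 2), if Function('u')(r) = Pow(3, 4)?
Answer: 6561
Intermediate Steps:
Function('u')(r) = 81
Pow(Function('u')(-4), 2) = Pow(81, 2) = 6561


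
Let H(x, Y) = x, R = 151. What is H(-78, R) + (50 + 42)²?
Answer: 8386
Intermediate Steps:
H(-78, R) + (50 + 42)² = -78 + (50 + 42)² = -78 + 92² = -78 + 8464 = 8386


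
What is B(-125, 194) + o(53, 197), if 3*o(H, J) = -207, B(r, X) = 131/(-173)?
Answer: -12068/173 ≈ -69.757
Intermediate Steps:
B(r, X) = -131/173 (B(r, X) = 131*(-1/173) = -131/173)
o(H, J) = -69 (o(H, J) = (1/3)*(-207) = -69)
B(-125, 194) + o(53, 197) = -131/173 - 69 = -12068/173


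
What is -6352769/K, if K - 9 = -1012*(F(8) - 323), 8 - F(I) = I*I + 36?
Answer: -6352769/419989 ≈ -15.126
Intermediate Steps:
F(I) = -28 - I**2 (F(I) = 8 - (I*I + 36) = 8 - (I**2 + 36) = 8 - (36 + I**2) = 8 + (-36 - I**2) = -28 - I**2)
K = 419989 (K = 9 - 1012*((-28 - 1*8**2) - 323) = 9 - 1012*((-28 - 1*64) - 323) = 9 - 1012*((-28 - 64) - 323) = 9 - 1012*(-92 - 323) = 9 - 1012*(-415) = 9 + 419980 = 419989)
-6352769/K = -6352769/419989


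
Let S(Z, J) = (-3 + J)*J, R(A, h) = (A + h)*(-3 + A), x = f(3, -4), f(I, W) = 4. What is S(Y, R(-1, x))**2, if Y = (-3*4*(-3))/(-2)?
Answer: 32400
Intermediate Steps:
x = 4
R(A, h) = (-3 + A)*(A + h)
Y = -18 (Y = -12*(-3)*(-1/2) = 36*(-1/2) = -18)
S(Z, J) = J*(-3 + J)
S(Y, R(-1, x))**2 = (((-1)**2 - 3*(-1) - 3*4 - 1*4)*(-3 + ((-1)**2 - 3*(-1) - 3*4 - 1*4)))**2 = ((1 + 3 - 12 - 4)*(-3 + (1 + 3 - 12 - 4)))**2 = (-12*(-3 - 12))**2 = (-12*(-15))**2 = 180**2 = 32400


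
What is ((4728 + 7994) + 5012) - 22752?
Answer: -5018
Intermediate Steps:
((4728 + 7994) + 5012) - 22752 = (12722 + 5012) - 22752 = 17734 - 22752 = -5018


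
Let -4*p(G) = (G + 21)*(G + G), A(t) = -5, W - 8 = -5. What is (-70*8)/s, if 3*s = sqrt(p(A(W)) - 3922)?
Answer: 280*I*sqrt(3882)/647 ≈ 26.964*I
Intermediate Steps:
W = 3 (W = 8 - 5 = 3)
p(G) = -G*(21 + G)/2 (p(G) = -(G + 21)*(G + G)/4 = -(21 + G)*2*G/4 = -G*(21 + G)/2)
s = I*sqrt(3882)/3 (s = sqrt(-1/2*(-5)*(21 - 5) - 3922)/3 = sqrt(-1/2*(-5)*16 - 3922)/3 = sqrt(40 - 3922)/3 = sqrt(-3882)/3 = (I*sqrt(3882))/3 = I*sqrt(3882)/3 ≈ 20.769*I)
(-70*8)/s = (-70*8)/((I*sqrt(3882)/3)) = -(-280)*I*sqrt(3882)/647 = 280*I*sqrt(3882)/647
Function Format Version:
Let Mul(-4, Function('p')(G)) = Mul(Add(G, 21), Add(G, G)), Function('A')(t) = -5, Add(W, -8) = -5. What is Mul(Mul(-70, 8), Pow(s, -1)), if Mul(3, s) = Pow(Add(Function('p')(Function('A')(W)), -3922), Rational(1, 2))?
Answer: Mul(Rational(280, 647), I, Pow(3882, Rational(1, 2))) ≈ Mul(26.964, I)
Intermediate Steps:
W = 3 (W = Add(8, -5) = 3)
Function('p')(G) = Mul(Rational(-1, 2), G, Add(21, G)) (Function('p')(G) = Mul(Rational(-1, 4), Mul(Add(G, 21), Add(G, G))) = Mul(Rational(-1, 4), Mul(Add(21, G), Mul(2, G))) = Mul(Rational(-1, 4), Mul(2, G, Add(21, G))) = Mul(Rational(-1, 2), G, Add(21, G)))
s = Mul(Rational(1, 3), I, Pow(3882, Rational(1, 2))) (s = Mul(Rational(1, 3), Pow(Add(Mul(Rational(-1, 2), -5, Add(21, -5)), -3922), Rational(1, 2))) = Mul(Rational(1, 3), Pow(Add(Mul(Rational(-1, 2), -5, 16), -3922), Rational(1, 2))) = Mul(Rational(1, 3), Pow(Add(40, -3922), Rational(1, 2))) = Mul(Rational(1, 3), Pow(-3882, Rational(1, 2))) = Mul(Rational(1, 3), Mul(I, Pow(3882, Rational(1, 2)))) = Mul(Rational(1, 3), I, Pow(3882, Rational(1, 2))) ≈ Mul(20.769, I))
Mul(Mul(-70, 8), Pow(s, -1)) = Mul(Mul(-70, 8), Pow(Mul(Rational(1, 3), I, Pow(3882, Rational(1, 2))), -1)) = Mul(-560, Mul(Rational(-1, 1294), I, Pow(3882, Rational(1, 2)))) = Mul(Rational(280, 647), I, Pow(3882, Rational(1, 2)))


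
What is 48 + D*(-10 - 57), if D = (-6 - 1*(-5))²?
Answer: -19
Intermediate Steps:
D = 1 (D = (-6 + 5)² = (-1)² = 1)
48 + D*(-10 - 57) = 48 + 1*(-10 - 57) = 48 + 1*(-67) = 48 - 67 = -19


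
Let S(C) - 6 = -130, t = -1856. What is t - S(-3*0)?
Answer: -1732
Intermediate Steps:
S(C) = -124 (S(C) = 6 - 130 = -124)
t - S(-3*0) = -1856 - 1*(-124) = -1856 + 124 = -1732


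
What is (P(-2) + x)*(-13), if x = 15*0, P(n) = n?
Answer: 26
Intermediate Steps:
x = 0
(P(-2) + x)*(-13) = (-2 + 0)*(-13) = -2*(-13) = 26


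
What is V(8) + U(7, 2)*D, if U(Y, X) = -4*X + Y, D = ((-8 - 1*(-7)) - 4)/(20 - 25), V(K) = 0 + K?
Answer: 7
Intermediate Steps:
V(K) = K
D = 1 (D = ((-8 + 7) - 4)/(-5) = (-1 - 4)*(-⅕) = -5*(-⅕) = 1)
U(Y, X) = Y - 4*X
V(8) + U(7, 2)*D = 8 + (7 - 4*2)*1 = 8 + (7 - 8)*1 = 8 - 1*1 = 8 - 1 = 7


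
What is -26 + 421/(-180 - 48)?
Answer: -6349/228 ≈ -27.846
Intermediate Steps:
-26 + 421/(-180 - 48) = -26 + 421/(-228) = -26 + 421*(-1/228) = -26 - 421/228 = -6349/228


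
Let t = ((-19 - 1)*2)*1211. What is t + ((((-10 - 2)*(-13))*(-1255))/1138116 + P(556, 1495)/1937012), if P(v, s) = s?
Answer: -181613105121215/3749225084 ≈ -48440.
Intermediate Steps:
t = -48440 (t = -20*2*1211 = -40*1211 = -48440)
t + ((((-10 - 2)*(-13))*(-1255))/1138116 + P(556, 1495)/1937012) = -48440 + ((((-10 - 2)*(-13))*(-1255))/1138116 + 1495/1937012) = -48440 + ((-12*(-13)*(-1255))*(1/1138116) + 1495*(1/1937012)) = -48440 + ((156*(-1255))*(1/1138116) + 1495/1937012) = -48440 + (-195780*1/1138116 + 1495/1937012) = -48440 + (-16315/94843 + 1495/1937012) = -48440 - 642052255/3749225084 = -181613105121215/3749225084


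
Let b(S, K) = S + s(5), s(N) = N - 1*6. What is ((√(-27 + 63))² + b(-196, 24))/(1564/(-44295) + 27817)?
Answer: -7131495/1232152451 ≈ -0.0057878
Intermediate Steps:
s(N) = -6 + N (s(N) = N - 6 = -6 + N)
b(S, K) = -1 + S (b(S, K) = S + (-6 + 5) = S - 1 = -1 + S)
((√(-27 + 63))² + b(-196, 24))/(1564/(-44295) + 27817) = ((√(-27 + 63))² + (-1 - 196))/(1564/(-44295) + 27817) = ((√36)² - 197)/(1564*(-1/44295) + 27817) = (6² - 197)/(-1564/44295 + 27817) = (36 - 197)/(1232152451/44295) = -161*44295/1232152451 = -7131495/1232152451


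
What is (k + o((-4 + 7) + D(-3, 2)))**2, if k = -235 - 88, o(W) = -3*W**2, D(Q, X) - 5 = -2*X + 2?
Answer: 185761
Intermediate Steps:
D(Q, X) = 7 - 2*X (D(Q, X) = 5 + (-2*X + 2) = 5 + (2 - 2*X) = 7 - 2*X)
k = -323
(k + o((-4 + 7) + D(-3, 2)))**2 = (-323 - 3*((-4 + 7) + (7 - 2*2))**2)**2 = (-323 - 3*(3 + (7 - 4))**2)**2 = (-323 - 3*(3 + 3)**2)**2 = (-323 - 3*6**2)**2 = (-323 - 3*36)**2 = (-323 - 108)**2 = (-431)**2 = 185761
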